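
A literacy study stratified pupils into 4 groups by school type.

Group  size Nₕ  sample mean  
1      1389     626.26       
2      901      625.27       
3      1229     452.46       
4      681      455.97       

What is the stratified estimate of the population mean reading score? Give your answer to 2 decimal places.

547.58

x̄_st = (Σ Nₕx̄ₕ) / (Σ Nₕ) = (1389·626.26 + 901·625.27 + 1229·452.46 + 681·455.97) / 4200
= 2299832.32 / 4200 = 547.5791... → 547.58.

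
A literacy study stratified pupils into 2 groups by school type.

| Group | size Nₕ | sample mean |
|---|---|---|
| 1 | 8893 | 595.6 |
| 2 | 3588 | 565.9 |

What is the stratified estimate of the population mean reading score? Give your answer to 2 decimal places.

N = 8893 + 3588 = 12481.
Weight each subgroup mean by Nₕ/N and sum.
Σ Nₕx̄ₕ = 8893·595.6 + 3588·565.9 = 5296670.8 + 2030449.2 = 7327120.
Divide by N: 7327120 / 12481 = 587.0619... → 587.06.

587.06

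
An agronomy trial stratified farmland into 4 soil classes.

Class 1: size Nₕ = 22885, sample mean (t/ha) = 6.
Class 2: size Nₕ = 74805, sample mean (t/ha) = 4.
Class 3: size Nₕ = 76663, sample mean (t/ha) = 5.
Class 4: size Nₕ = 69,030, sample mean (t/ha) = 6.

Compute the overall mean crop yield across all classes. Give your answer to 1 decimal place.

5.1

x̄_st = (Σ Nₕx̄ₕ) / (Σ Nₕ) = (22885·6 + 74805·4 + 76663·5 + 69030·6) / 243383
= 1234025 / 243383 = 5.070... → 5.1.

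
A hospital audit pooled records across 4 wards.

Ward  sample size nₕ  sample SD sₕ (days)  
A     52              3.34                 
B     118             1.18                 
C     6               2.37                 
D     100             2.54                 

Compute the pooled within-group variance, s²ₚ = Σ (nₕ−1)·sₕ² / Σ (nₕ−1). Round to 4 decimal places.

5.1421

A: (52−1)·3.34² = 51·11.1556 = 568.9356
B: (118−1)·1.18² = 117·1.3924 = 162.9108
C: (6−1)·2.37² = 5·5.6169 = 28.0845
D: (100−1)·2.54² = 99·6.4516 = 638.7084
Numerator = 1398.6393; denominator = Σ(nₕ−1) = 272.
s²ₚ = 1398.6393/272 = 5.142056... → 5.1421.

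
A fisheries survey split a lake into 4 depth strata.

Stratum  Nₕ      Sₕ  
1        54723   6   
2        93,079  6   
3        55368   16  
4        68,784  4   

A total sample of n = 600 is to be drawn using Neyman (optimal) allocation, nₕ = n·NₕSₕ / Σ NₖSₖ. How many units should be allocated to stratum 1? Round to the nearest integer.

96

1: NₕSₕ = 54723·6 = 328338
2: NₕSₕ = 93079·6 = 558474
3: NₕSₕ = 55368·16 = 885888
4: NₕSₕ = 68784·4 = 275136
Σ NₕSₕ = 2047836.
n_1 = 600·328338/2047836 = 96.200... → 96.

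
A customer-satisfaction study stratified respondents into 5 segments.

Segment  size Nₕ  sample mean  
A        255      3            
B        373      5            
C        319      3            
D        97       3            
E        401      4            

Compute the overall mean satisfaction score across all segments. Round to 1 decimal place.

N = 1445; weights Wₕ = Nₕ/N = (0.1765, 0.2581, 0.2208, 0.0671, 0.2775).
x̄_st = Σ Wₕ·x̄ₕ = 0.1765·3 + 0.2581·5 + 0.2208·3 + 0.0671·3 + 0.2775·4 ≈ 3.794...
→ 3.8.

3.8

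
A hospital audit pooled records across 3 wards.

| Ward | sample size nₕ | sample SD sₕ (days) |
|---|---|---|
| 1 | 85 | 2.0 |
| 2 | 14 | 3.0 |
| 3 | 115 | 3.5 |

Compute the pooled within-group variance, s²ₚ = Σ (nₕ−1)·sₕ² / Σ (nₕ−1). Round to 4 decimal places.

1: (85−1)·2.0² = 84·4 = 336
2: (14−1)·3.0² = 13·9 = 117
3: (115−1)·3.5² = 114·12.25 = 1396.5
Numerator = 1849.5; denominator = Σ(nₕ−1) = 211.
s²ₚ = 1849.5/211 = 8.765403... → 8.7654.

8.7654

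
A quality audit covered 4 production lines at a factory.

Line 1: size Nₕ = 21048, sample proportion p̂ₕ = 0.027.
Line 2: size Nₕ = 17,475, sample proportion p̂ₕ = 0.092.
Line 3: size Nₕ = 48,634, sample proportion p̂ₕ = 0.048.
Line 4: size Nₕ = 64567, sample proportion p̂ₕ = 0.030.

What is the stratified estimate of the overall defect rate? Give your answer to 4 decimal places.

Wₕ = Nₕ/N with N = 151724: 0.1387, 0.1152, 0.3205, 0.4256.
p̂_st = 0.1387·0.027 + 0.1152·0.092 + 0.3205·0.048 + 0.4256·0.030 ≈ 0.042495... → 0.0425.

0.0425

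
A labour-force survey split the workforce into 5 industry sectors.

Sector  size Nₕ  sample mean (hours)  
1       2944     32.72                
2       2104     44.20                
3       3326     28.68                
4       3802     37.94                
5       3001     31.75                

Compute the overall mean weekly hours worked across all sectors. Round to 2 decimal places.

N = 15177; weights Wₕ = Nₕ/N = (0.1940, 0.1386, 0.2191, 0.2505, 0.1977).
x̄_st = Σ Wₕ·x̄ₕ = 0.1940·32.72 + 0.1386·44.20 + 0.2191·28.68 + 0.2505·37.94 + 0.1977·31.75 ≈ 34.5420...
→ 34.54.

34.54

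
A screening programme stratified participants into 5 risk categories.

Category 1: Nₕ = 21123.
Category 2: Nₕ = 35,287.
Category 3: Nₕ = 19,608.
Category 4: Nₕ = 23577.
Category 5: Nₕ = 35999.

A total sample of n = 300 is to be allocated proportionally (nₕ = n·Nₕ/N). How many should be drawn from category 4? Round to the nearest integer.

Share of category 4 = 23577/135594 = 0.17388.
Allocate 300 × 0.17388 = 52.164... → 52.

52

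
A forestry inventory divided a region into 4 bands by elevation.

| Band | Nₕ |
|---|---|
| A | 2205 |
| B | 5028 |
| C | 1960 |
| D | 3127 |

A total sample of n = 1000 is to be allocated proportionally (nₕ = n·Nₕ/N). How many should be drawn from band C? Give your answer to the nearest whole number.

N = 2205 + 5028 + 1960 + 3127 = 12320.
n_C = 1000·1960/12320 = 159.091... → 159.

159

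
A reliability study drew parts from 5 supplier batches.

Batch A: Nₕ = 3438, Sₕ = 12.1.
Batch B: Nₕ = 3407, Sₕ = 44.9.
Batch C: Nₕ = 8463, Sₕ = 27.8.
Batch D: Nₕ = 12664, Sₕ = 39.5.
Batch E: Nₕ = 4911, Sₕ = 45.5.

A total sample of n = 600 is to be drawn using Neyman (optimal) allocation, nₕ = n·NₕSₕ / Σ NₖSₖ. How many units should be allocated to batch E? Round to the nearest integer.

Σ NₕSₕ = 3438·12.1 + 3407·44.9 + 8463·27.8 + 12664·39.5 + 4911·45.5 = 1153524.
Share for E: 223450.5/1153524 = 0.19371.
n_E = 600 × 0.19371 = 116.227... → 116.

116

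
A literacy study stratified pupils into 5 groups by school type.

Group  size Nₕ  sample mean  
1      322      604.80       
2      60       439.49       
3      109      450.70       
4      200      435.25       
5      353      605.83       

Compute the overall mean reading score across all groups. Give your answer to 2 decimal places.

547.08

x̄_st = (Σ Nₕx̄ₕ) / (Σ Nₕ) = (322·604.80 + 60·439.49 + 109·450.70 + 200·435.25 + 353·605.83) / 1044
= 571149.29 / 1044 = 547.0779... → 547.08.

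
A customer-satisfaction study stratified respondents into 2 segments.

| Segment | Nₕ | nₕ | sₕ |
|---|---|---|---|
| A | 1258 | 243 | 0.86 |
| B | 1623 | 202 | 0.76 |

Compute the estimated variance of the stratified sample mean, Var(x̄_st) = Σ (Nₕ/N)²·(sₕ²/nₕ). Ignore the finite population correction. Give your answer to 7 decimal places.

N = 2881. Term for each stratum: Wₕ²sₕ²/nₕ.
Var(x̄_st) = 0.0005803171 + 0.0009074576 = 0.0014877747 → 0.0014878.

0.0014878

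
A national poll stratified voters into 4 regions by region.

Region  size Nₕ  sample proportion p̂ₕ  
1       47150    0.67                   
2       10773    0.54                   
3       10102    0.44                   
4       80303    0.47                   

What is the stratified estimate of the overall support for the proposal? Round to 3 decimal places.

0.537

Wₕ = Nₕ/N with N = 148328: 0.3179, 0.0726, 0.0681, 0.5414.
p̂_st = 0.3179·0.67 + 0.0726·0.54 + 0.0681·0.44 + 0.5414·0.47 ≈ 0.53662... → 0.537.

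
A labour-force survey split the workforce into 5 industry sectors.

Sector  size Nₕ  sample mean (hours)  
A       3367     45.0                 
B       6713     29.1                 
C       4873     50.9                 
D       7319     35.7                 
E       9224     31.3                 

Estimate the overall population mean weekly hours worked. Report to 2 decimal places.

36.35

x̄_st = (Σ Nₕx̄ₕ) / (Σ Nₕ) = (3367·45.0 + 6713·29.1 + 4873·50.9 + 7319·35.7 + 9224·31.3) / 31496
= 1144898.5 / 31496 = 36.3506... → 36.35.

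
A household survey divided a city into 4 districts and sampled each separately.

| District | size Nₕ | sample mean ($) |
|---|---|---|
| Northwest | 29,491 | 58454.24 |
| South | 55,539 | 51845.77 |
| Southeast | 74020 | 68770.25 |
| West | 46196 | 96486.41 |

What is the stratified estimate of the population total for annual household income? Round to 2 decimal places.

14150996313.23

Population total = Σ Nₕ·x̄ₕ (each stratum's size times its mean).
29491·58454.24 + 55539·51845.77 + 74020·68770.25 + 46196·96486.41 = 1723873991.84 + 2879462220.03 + 5090373905 + 4457286196.36 = 14150996313.23.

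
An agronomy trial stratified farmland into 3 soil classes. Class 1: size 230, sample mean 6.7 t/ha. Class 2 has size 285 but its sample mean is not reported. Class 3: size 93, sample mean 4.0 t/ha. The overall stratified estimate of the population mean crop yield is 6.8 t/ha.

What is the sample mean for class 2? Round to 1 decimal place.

Σ Nₕx̄ₕ = N·μ, so 285·x̄_2 = 608·6.8 − (230·6.7 + 93·4.0).
= 4134.4 − 1913 = 2221.4.
x̄_2 = 2221.4 / 285 = 7.794... → 7.8.

7.8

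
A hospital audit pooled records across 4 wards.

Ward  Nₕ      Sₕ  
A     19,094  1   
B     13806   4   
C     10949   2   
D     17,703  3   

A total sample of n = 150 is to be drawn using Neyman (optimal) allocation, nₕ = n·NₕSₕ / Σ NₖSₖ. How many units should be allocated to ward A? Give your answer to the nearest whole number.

19

Σ NₕSₕ = 19094·1 + 13806·4 + 10949·2 + 17703·3 = 149325.
Share for A: 19094/149325 = 0.12787.
n_A = 150 × 0.12787 = 19.180... → 19.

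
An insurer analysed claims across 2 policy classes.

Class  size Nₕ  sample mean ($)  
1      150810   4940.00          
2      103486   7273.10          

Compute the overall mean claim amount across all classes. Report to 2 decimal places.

x̄_st = (Σ Nₕx̄ₕ) / (Σ Nₕ) = (150810·4940.00 + 103486·7273.10) / 254296
= 1497665426.6 / 254296 = 5889.4573... → 5889.46.

5889.46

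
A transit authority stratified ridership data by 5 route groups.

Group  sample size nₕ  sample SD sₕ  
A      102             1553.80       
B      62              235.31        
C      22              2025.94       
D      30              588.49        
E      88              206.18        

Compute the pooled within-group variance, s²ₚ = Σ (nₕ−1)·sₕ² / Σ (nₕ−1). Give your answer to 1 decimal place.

Degrees of freedom: 101 + 61 + 21 + 29 + 87 = 299.
Σ(nₕ−1)sₕ² = 101·2414294.44 + 61·55370.7961 + 21·4104432.8836 + 29·346320.4801 + 87·42510.1924 = 347156128.2194.
s²ₚ = 347156128.2194 / 299 = 1161057.285... → 1161057.3.

1161057.3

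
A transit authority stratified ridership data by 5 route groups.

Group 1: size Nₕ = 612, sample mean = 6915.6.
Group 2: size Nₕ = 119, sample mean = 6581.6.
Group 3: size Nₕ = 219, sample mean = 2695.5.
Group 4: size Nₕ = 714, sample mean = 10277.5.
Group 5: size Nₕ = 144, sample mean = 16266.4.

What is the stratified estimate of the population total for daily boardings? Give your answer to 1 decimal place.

Estimate total by summing Nₕ·x̄ₕ over strata.
612·6915.6 + 119·6581.6 + 219·2695.5 + 714·10277.5 + 144·16266.4 = 4232347.2 + 783210.4 + 590314.5 + 7338135 + 2342361.6 = 15286368.7.

15286368.7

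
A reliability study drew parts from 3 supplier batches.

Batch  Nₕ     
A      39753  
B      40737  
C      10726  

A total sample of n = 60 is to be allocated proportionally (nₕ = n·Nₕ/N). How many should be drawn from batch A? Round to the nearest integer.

26

Share of batch A = 39753/91216 = 0.43581.
Allocate 60 × 0.43581 = 26.149... → 26.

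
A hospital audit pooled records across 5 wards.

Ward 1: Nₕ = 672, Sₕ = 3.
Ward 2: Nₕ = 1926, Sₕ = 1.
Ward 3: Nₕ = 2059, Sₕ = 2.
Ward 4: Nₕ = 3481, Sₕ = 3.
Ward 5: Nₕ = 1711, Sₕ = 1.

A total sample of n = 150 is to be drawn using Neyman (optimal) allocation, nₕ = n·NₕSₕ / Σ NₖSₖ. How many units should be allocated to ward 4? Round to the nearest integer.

Σ NₕSₕ = 672·3 + 1926·1 + 2059·2 + 3481·3 + 1711·1 = 20214.
Share for 4: 10443/20214 = 0.51662.
n_4 = 150 × 0.51662 = 77.493... → 77.

77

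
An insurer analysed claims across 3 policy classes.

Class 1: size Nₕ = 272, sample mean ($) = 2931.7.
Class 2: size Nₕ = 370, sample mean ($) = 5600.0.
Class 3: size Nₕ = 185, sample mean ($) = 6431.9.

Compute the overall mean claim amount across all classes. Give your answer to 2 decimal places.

N = 827; weights Wₕ = Nₕ/N = (0.3289, 0.4474, 0.2237).
x̄_st = Σ Wₕ·x̄ₕ = 0.3289·2931.7 + 0.4474·5600.0 + 0.2237·6431.9 ≈ 4908.4932...
→ 4908.49.

4908.49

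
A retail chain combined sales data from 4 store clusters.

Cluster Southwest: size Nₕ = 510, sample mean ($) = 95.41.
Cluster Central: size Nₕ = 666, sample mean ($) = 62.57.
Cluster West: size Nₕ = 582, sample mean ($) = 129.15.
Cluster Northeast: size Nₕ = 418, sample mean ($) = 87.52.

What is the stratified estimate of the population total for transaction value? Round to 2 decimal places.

Southwest: 510·95.41 = 48659.1
Central: 666·62.57 = 41671.62
West: 582·129.15 = 75165.3
Northeast: 418·87.52 = 36583.36
τ̂ = Σ Nₕx̄ₕ = 202079.38.

202079.38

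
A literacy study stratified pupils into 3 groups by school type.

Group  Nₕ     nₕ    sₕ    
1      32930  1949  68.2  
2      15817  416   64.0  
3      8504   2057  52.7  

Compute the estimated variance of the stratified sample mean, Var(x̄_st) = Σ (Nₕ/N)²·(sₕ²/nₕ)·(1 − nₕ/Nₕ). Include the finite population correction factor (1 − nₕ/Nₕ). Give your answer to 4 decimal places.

N = 57251; Wₕ = Nₕ/N.
group 1: (32930/57251)²·68.2²/1949·(1 − 1949/32930) = 0.7428103
group 2: (15817/57251)²·64.0²/416·(1 − 416/15817) = 0.7317681
group 3: (8504/57251)²·52.7²/2057·(1 − 2057/8504) = 0.0225840
Sum = 1.4971625 → 1.4972.

1.4972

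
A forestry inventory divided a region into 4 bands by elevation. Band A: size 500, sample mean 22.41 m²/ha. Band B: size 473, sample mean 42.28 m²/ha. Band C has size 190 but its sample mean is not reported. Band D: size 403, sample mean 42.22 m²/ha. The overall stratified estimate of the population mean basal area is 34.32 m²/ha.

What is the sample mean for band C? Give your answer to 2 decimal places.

29.09

N = 500 + 473 + 190 + 403 = 1566.
Overall total = μ·N = 34.32·1566 = 53745.12.
Subtract the known strata: 500·22.41 + 473·42.28 + 403·42.22 = 48218.1.
Remaining total for band C: 53745.12 − 48218.1 = 5527.02.
Divide by its size: 5527.02 / 190 = 29.0896... → 29.09.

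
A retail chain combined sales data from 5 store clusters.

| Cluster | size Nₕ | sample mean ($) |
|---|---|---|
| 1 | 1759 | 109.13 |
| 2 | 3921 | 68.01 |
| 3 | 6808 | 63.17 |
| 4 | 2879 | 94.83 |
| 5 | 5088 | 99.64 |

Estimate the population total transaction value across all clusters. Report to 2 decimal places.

1668672.13

Population total = Σ Nₕ·x̄ₕ (each stratum's size times its mean).
1759·109.13 + 3921·68.01 + 6808·63.17 + 2879·94.83 + 5088·99.64 = 191959.67 + 266667.21 + 430061.36 + 273015.57 + 506968.32 = 1668672.13.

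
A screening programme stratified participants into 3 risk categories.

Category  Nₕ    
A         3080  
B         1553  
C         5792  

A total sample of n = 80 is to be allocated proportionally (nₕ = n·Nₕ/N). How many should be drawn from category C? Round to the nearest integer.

Share of category C = 5792/10425 = 0.55559.
Allocate 80 × 0.55559 = 44.447... → 44.

44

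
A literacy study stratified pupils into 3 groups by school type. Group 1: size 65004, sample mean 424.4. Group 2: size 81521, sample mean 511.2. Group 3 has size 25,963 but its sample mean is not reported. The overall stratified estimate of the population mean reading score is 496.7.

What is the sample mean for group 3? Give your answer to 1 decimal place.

N = 65004 + 81521 + 25963 = 172488.
Overall total = μ·N = 496.7·172488 = 85674789.6.
Subtract the known strata: 65004·424.4 + 81521·511.2 = 69261232.8.
Remaining total for group 3: 85674789.6 − 69261232.8 = 16413556.8.
Divide by its size: 16413556.8 / 25963 = 632.190... → 632.2.

632.2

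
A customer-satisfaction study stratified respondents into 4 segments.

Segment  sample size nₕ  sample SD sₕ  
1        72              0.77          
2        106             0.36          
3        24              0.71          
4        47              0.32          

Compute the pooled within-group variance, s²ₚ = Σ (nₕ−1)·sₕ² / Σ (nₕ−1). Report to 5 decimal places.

0.29391

Degrees of freedom: 71 + 105 + 23 + 46 = 245.
Σ(nₕ−1)sₕ² = 71·0.5929 + 105·0.1296 + 23·0.5041 + 46·0.1024 = 72.0086.
s²ₚ = 72.0086 / 245 = 0.2939127... → 0.29391.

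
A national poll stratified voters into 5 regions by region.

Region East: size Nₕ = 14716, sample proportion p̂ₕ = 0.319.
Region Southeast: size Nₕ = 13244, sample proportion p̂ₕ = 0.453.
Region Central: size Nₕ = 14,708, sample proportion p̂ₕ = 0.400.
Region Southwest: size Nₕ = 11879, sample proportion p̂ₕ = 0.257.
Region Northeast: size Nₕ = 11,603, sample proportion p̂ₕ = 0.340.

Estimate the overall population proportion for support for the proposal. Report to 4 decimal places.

N = 14716 + 13244 + 14708 + 11879 + 11603 = 66150.
Overall proportion = Σ (Nₕ/N)·p̂ₕ.
Σ Nₕp̂ₕ = 4694.404 + 5999.532 + 5883.2 + 3052.903 + 3945.02 = 23575.059.
23575.059 / 66150 = 0.356388... → 0.3564.

0.3564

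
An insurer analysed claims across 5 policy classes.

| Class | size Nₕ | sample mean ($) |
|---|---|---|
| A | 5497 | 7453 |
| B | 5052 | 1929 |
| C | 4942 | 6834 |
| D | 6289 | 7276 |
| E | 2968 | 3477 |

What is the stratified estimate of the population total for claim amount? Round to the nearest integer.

A: 5497·7453 = 40969141
B: 5052·1929 = 9745308
C: 4942·6834 = 33773628
D: 6289·7276 = 45758764
E: 2968·3477 = 10319736
τ̂ = Σ Nₕx̄ₕ = 140566577.

140566577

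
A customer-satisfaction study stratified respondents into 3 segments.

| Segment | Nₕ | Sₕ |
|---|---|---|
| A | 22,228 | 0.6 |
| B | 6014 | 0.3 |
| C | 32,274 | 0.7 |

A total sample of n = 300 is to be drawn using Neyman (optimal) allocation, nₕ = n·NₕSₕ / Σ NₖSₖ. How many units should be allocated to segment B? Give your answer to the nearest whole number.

14

Σ NₕSₕ = 22228·0.6 + 6014·0.3 + 32274·0.7 = 37732.8.
Share for B: 1804.2/37732.8 = 0.04782.
n_B = 300 × 0.04782 = 14.345... → 14.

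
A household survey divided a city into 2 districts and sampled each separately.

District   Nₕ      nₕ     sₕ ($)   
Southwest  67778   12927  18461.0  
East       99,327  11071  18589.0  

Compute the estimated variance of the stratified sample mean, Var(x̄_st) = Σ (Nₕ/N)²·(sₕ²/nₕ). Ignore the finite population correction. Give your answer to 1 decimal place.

15364.8

N = 167105. Term for each stratum: Wₕ²sₕ²/nₕ.
Var(x̄_st) = 4337.2185 + 11027.5987 = 15364.8172 → 15364.8.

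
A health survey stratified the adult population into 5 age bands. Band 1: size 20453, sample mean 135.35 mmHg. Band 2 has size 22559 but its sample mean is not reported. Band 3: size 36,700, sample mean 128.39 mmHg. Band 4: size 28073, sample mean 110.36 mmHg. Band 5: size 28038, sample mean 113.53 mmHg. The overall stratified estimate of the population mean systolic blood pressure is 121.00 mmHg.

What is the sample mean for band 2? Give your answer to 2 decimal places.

N = 20453 + 22559 + 36700 + 28073 + 28038 = 135823.
Overall total = μ·N = 121.00·135823 = 16434583.
Subtract the known strata: 20453·135.35 + 36700·128.39 + 28073·110.36 + 28038·113.53 = 13761516.97.
Remaining total for band 2: 16434583 − 13761516.97 = 2673066.03.
Divide by its size: 2673066.03 / 22559 = 118.4922... → 118.49.

118.49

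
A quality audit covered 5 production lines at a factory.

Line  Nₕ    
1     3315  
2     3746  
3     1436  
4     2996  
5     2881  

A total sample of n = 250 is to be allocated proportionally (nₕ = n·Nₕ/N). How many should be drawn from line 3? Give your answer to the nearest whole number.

25

Share of line 3 = 1436/14374 = 0.09990.
Allocate 250 × 0.09990 = 24.976... → 25.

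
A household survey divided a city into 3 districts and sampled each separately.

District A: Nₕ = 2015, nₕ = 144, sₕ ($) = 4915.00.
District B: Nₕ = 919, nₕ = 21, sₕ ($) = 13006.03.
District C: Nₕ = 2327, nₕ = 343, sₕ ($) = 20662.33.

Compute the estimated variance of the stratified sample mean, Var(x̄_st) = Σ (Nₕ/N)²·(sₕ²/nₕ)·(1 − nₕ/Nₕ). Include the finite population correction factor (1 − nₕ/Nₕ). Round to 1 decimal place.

N = 5261. Term for each stratum: Wₕ²sₕ²/nₕ·(1−nₕ/Nₕ).
Var(x̄_st) = 22850.5568 + 240173.7022 + 207618.4356 = 470642.6945 → 470642.7.

470642.7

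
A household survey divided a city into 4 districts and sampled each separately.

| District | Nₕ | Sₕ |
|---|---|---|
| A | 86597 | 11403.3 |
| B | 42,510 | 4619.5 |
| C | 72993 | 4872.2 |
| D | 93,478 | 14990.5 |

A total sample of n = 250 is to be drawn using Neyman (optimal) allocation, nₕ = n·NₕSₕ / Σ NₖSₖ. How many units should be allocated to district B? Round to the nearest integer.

Σ NₕSₕ = 86597·11403.3 + 42510·4619.5 + 72993·4872.2 + 93478·14990.5 = 2940784968.7.
Share for B: 196374945/2940784968.7 = 0.06678.
n_B = 250 × 0.06678 = 16.694... → 17.

17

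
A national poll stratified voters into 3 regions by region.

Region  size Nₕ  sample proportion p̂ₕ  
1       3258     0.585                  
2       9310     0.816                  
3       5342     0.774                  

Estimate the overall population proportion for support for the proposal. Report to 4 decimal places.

N = 3258 + 9310 + 5342 = 17910.
Overall proportion = Σ (Nₕ/N)·p̂ₕ.
Σ Nₕp̂ₕ = 1905.93 + 7596.96 + 4134.708 = 13637.598.
13637.598 / 17910 = 0.761452... → 0.7615.

0.7615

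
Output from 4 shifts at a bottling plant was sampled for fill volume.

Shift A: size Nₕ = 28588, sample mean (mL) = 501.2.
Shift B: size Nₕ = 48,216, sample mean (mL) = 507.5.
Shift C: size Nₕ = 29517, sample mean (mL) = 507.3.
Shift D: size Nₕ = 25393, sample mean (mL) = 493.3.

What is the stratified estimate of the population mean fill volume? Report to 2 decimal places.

503.35

x̄_st = (Σ Nₕx̄ₕ) / (Σ Nₕ) = (28588·501.2 + 48216·507.5 + 29517·507.3 + 25393·493.3) / 131714
= 66298266.6 / 131714 = 503.3502... → 503.35.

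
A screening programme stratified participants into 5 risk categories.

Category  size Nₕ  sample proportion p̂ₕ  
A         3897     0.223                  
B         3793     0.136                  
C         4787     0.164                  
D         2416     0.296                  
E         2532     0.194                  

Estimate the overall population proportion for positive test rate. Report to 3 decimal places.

N = 3897 + 3793 + 4787 + 2416 + 2532 = 17425.
Overall proportion = Σ (Nₕ/N)·p̂ₕ.
Σ Nₕp̂ₕ = 869.031 + 515.848 + 785.068 + 715.136 + 491.208 = 3376.291.
3376.291 / 17425 = 0.19376... → 0.194.

0.194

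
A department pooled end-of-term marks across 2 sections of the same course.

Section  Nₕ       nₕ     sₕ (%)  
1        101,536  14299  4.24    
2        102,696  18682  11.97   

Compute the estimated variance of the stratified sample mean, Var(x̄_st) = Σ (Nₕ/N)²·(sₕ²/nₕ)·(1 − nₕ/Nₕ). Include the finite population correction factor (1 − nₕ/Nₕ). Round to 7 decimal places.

0.0018534

N = 204232. Term for each stratum: Wₕ²sₕ²/nₕ·(1−nₕ/Nₕ).
Var(x̄_st) = 0.0002669926 + 0.0015864360 = 0.0018534286 → 0.0018534.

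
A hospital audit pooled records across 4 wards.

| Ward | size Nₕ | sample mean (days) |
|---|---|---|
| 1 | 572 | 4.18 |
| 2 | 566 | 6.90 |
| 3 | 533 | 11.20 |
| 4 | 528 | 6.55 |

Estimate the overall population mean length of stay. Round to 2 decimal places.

N = 2199; weights Wₕ = Nₕ/N = (0.2601, 0.2574, 0.2424, 0.2401).
x̄_st = Σ Wₕ·x̄ₕ = 0.2601·4.18 + 0.2574·6.90 + 0.2424·11.20 + 0.2401·6.55 ≈ 7.1507...
→ 7.15.

7.15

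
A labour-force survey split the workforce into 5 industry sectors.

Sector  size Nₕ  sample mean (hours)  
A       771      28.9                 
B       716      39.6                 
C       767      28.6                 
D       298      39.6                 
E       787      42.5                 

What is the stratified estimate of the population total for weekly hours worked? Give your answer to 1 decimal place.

117820.0

A: 771·28.9 = 22281.9
B: 716·39.6 = 28353.6
C: 767·28.6 = 21936.2
D: 298·39.6 = 11800.8
E: 787·42.5 = 33447.5
τ̂ = Σ Nₕx̄ₕ = 117820.0.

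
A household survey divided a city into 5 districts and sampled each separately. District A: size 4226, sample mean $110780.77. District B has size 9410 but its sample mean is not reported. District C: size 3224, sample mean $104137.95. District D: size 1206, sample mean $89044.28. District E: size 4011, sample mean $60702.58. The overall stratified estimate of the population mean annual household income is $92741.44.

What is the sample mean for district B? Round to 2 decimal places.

Σ Nₕx̄ₕ = N·μ, so 9410·x̄_B = 22077·92741.44 − (4226·110780.77 + 3224·104137.95 + 1206·89044.28 + 4011·60702.58).
= 2047452770.88 − 1154765734.88 = 892687036.
x̄_B = 892687036 / 9410 = 94865.7849... → 94865.78.

94865.78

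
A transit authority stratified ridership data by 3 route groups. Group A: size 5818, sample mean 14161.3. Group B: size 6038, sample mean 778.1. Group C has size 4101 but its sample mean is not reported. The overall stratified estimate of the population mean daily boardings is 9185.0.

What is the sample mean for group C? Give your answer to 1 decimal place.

Σ Nₕx̄ₕ = N·μ, so 4101·x̄_C = 15957·9185.0 − (5818·14161.3 + 6038·778.1).
= 146565045 − 87088611.2 = 59476433.8.
x̄_C = 59476433.8 / 4101 = 14502.910... → 14502.9.

14502.9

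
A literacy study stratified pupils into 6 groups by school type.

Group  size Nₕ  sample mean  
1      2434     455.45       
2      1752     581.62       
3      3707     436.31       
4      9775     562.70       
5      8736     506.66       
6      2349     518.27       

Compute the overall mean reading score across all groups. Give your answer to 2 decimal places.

N = 2434 + 1752 + 3707 + 9775 + 8736 + 2349 = 28753.
Overall mean = Σ (Nₕ/N)·x̄ₕ — weight by population share, not a simple average.
Σ Nₕx̄ₕ = 2434·455.45 + 1752·581.62 + 3707·436.31 + 9775·562.70 + 8736·506.66 + 2349·518.27 = 1108565.3 + 1018998.24 + 1617401.17 + 5500392.5 + 4426181.76 + 1217416.23 = 14888955.2.
Divide by N: 14888955.2 / 28753 = 517.8227... → 517.82.

517.82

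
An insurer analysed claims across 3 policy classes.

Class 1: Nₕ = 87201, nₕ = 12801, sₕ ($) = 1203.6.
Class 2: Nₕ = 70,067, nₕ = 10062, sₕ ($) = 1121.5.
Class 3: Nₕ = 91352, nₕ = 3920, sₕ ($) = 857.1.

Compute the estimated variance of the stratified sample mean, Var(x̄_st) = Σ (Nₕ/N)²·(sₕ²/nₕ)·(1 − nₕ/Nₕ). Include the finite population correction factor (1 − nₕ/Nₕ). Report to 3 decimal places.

44.596

N = 248620; Wₕ = Nₕ/N.
class 1: (87201/248620)²·1203.6²/12801·(1 − 12801/87201) = 11.877984
class 2: (70067/248620)²·1121.5²/10062·(1 − 10062/70067) = 8.502430
class 3: (91352/248620)²·857.1²/3920·(1 − 3920/91352) = 24.215491
Sum = 44.595905 → 44.596.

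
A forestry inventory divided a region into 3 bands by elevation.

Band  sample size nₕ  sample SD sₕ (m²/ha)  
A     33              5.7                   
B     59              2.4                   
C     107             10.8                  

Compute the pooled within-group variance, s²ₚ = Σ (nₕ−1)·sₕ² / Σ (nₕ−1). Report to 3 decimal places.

70.090

Degrees of freedom: 32 + 58 + 106 = 196.
Σ(nₕ−1)sₕ² = 32·32.49 + 58·5.76 + 106·116.64 = 13737.6.
s²ₚ = 13737.6 / 196 = 70.08980... → 70.090.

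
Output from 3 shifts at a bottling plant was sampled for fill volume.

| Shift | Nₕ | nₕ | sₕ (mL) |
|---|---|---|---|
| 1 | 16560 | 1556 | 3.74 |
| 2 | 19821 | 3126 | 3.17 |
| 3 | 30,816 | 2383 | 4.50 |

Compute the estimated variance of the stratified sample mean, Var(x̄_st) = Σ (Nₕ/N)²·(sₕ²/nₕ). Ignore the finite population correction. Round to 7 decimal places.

0.0026128

N = 67197; Wₕ = Nₕ/N.
shift 1: (16560/67197)²·3.74²/1556 = 0.0005459521
shift 2: (19821/67197)²·3.17²/3126 = 0.0002796926
shift 3: (30816/67197)²·4.50²/2383 = 0.0017871201
Sum = 0.0026127647 → 0.0026128.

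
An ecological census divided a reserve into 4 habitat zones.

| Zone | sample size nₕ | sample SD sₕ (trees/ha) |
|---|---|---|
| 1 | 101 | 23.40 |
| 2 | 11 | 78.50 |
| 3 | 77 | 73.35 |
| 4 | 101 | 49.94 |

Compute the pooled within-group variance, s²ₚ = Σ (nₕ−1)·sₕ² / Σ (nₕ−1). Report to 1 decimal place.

1: (101−1)·23.40² = 100·547.56 = 54756
2: (11−1)·78.50² = 10·6162.25 = 61622.5
3: (77−1)·73.35² = 76·5380.2225 = 408896.91
4: (101−1)·49.94² = 100·2494.0036 = 249400.36
Numerator = 774675.77; denominator = Σ(nₕ−1) = 286.
s²ₚ = 774675.77/286 = 2708.657... → 2708.7.

2708.7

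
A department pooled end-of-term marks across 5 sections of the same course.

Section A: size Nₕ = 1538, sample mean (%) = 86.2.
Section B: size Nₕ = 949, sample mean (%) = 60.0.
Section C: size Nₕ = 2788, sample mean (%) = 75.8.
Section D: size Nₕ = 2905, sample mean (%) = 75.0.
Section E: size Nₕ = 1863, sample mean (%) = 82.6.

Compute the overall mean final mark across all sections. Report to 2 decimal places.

N = 10043; weights Wₕ = Nₕ/N = (0.1531, 0.0945, 0.2776, 0.2893, 0.1855).
x̄_st = Σ Wₕ·x̄ₕ = 0.1531·86.2 + 0.0945·60.0 + 0.2776·75.8 + 0.2893·75.0 + 0.1855·82.6 ≈ 76.9297...
→ 76.93.

76.93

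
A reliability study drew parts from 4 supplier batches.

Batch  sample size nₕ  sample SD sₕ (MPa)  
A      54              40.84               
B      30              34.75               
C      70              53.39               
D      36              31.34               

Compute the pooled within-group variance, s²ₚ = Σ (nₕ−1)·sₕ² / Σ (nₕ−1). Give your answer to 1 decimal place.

A: (54−1)·40.84² = 53·1667.9056 = 88398.9968
B: (30−1)·34.75² = 29·1207.5625 = 35019.3125
C: (70−1)·53.39² = 69·2850.4921 = 196683.9549
D: (36−1)·31.34² = 35·982.1956 = 34376.846
Numerator = 354479.1102; denominator = Σ(nₕ−1) = 186.
s²ₚ = 354479.1102/186 = 1905.802... → 1905.8.

1905.8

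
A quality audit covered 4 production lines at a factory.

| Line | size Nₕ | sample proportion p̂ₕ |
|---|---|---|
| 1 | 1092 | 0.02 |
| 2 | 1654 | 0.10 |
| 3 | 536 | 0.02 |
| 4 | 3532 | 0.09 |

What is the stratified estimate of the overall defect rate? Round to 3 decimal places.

N = 1092 + 1654 + 536 + 3532 = 6814.
Overall proportion = Σ (Nₕ/N)·p̂ₕ.
Σ Nₕp̂ₕ = 21.84 + 165.4 + 10.72 + 317.88 = 515.84.
515.84 / 6814 = 0.07570... → 0.076.

0.076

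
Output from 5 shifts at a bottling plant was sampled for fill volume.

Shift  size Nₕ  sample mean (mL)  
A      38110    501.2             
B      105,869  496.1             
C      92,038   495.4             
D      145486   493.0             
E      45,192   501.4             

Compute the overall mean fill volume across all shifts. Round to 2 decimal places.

495.91

N = 38110 + 105869 + 92038 + 145486 + 45192 = 426695.
Weight each subgroup mean by Nₕ/N and sum.
Σ Nₕx̄ₕ = 38110·501.2 + 105869·496.1 + 92038·495.4 + 145486·493.0 + 45192·501.4 = 19100732 + 52521610.9 + 45595625.2 + 71724598 + 22659268.8 = 211601834.9.
Divide by N: 211601834.9 / 426695 = 495.9089... → 495.91.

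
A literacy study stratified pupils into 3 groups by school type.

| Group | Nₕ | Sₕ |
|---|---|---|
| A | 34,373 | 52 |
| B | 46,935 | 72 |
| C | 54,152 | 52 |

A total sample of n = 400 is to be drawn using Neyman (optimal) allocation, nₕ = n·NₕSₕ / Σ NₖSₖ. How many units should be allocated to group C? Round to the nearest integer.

141

A: NₕSₕ = 34373·52 = 1787396
B: NₕSₕ = 46935·72 = 3379320
C: NₕSₕ = 54152·52 = 2815904
Σ NₕSₕ = 7982620.
n_C = 400·2815904/7982620 = 141.102... → 141.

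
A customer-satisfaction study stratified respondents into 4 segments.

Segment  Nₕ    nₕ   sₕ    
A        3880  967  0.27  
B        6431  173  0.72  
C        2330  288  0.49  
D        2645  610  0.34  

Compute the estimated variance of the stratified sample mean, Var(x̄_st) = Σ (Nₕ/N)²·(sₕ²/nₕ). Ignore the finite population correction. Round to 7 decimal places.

N = 15286. Term for each stratum: Wₕ²sₕ²/nₕ.
Var(x̄_st) = 0.0000048571 + 0.0005303813 + 0.0000193697 + 0.0000056740 = 0.0005602822 → 0.0005603.

0.0005603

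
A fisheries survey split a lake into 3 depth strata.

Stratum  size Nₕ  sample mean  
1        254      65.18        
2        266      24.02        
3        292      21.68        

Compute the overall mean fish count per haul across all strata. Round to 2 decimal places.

36.05

N = 254 + 266 + 292 = 812.
Weight each subgroup mean by Nₕ/N and sum.
Σ Nₕx̄ₕ = 254·65.18 + 266·24.02 + 292·21.68 = 16555.72 + 6389.32 + 6330.56 = 29275.6.
Divide by N: 29275.6 / 812 = 36.0537... → 36.05.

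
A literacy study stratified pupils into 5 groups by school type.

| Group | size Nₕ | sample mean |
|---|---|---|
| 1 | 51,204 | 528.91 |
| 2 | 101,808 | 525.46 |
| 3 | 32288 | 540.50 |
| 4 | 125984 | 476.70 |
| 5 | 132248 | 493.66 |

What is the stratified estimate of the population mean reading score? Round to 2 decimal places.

N = 443532; weights Wₕ = Nₕ/N = (0.1154, 0.2295, 0.0728, 0.2840, 0.2982).
x̄_st = Σ Wₕ·x̄ₕ = 0.1154·528.91 + 0.2295·525.46 + 0.0728·540.50 + 0.2840·476.70 + 0.2982·493.66 ≈ 503.6212...
→ 503.62.

503.62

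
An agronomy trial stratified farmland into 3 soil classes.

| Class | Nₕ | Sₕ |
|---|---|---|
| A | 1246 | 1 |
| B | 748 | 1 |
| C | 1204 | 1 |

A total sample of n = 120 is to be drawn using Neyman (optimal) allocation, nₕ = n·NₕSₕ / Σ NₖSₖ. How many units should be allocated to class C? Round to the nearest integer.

Σ NₕSₕ = 1246·1 + 748·1 + 1204·1 = 3198.
Share for C: 1204/3198 = 0.37649.
n_C = 120 × 0.37649 = 45.178... → 45.

45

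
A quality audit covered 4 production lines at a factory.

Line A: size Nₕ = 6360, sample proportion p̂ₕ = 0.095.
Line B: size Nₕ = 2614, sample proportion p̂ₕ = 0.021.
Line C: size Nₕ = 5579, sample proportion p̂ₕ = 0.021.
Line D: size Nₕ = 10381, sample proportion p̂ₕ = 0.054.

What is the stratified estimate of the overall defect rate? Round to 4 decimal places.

Wₕ = Nₕ/N with N = 24934: 0.2551, 0.1048, 0.2238, 0.4163.
p̂_st = 0.2551·0.095 + 0.1048·0.021 + 0.2238·0.021 + 0.4163·0.054 ≈ 0.053615... → 0.0536.

0.0536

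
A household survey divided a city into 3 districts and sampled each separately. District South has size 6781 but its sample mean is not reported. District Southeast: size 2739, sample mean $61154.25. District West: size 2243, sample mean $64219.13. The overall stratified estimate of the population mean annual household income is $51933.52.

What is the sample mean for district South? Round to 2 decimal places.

44145.26

Σ Nₕx̄ₕ = N·μ, so 6781·x̄_South = 11763·51933.52 − (2739·61154.25 + 2243·64219.13).
= 610893995.76 − 311544999.34 = 299348996.42.
x̄_South = 299348996.42 / 6781 = 44145.2583... → 44145.26.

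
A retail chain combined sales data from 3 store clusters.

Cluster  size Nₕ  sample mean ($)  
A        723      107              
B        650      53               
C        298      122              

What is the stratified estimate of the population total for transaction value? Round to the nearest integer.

Estimate total by summing Nₕ·x̄ₕ over strata.
723·107 + 650·53 + 298·122 = 77361 + 34450 + 36356 = 148167.

148167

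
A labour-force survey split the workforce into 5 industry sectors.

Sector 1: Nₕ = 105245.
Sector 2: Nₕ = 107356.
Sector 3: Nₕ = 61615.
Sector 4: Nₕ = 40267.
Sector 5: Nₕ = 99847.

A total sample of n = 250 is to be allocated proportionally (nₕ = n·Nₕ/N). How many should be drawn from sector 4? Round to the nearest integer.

Share of sector 4 = 40267/414330 = 0.09719.
Allocate 250 × 0.09719 = 24.296... → 24.

24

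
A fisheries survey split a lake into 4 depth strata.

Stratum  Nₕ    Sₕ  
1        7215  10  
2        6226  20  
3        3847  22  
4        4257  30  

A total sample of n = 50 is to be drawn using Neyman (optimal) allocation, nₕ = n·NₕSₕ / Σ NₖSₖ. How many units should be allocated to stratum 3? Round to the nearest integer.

10

Σ NₕSₕ = 7215·10 + 6226·20 + 3847·22 + 4257·30 = 409014.
Share for 3: 84634/409014 = 0.20692.
n_3 = 50 × 0.20692 = 10.346... → 10.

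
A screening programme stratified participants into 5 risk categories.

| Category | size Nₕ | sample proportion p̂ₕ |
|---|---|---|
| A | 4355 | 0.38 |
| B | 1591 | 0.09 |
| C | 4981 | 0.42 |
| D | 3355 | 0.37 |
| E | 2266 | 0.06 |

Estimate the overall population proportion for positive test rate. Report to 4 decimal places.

N = 4355 + 1591 + 4981 + 3355 + 2266 = 16548.
Overall proportion = Σ (Nₕ/N)·p̂ₕ.
Σ Nₕp̂ₕ = 1654.9 + 143.19 + 2092.02 + 1241.35 + 135.96 = 5267.42.
5267.42 / 16548 = 0.318312... → 0.3183.

0.3183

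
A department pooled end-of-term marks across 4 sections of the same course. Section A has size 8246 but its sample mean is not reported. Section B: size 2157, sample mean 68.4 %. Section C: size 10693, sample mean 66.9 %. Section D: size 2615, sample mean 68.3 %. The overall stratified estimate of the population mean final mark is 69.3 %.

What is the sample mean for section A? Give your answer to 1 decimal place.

73.0

Σ Nₕx̄ₕ = N·μ, so 8246·x̄_A = 23711·69.3 − (2157·68.4 + 10693·66.9 + 2615·68.3).
= 1643172.3 − 1041505 = 601667.3.
x̄_A = 601667.3 / 8246 = 72.965... → 73.0.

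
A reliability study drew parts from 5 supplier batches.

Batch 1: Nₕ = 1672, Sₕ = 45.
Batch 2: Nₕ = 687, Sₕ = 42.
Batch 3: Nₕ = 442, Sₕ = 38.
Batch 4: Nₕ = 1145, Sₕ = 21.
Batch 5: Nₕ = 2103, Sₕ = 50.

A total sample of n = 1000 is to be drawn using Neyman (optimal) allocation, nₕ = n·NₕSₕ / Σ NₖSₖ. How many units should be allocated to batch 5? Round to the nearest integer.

1: NₕSₕ = 1672·45 = 75240
2: NₕSₕ = 687·42 = 28854
3: NₕSₕ = 442·38 = 16796
4: NₕSₕ = 1145·21 = 24045
5: NₕSₕ = 2103·50 = 105150
Σ NₕSₕ = 250085.
n_5 = 1000·105150/250085 = 420.457... → 420.

420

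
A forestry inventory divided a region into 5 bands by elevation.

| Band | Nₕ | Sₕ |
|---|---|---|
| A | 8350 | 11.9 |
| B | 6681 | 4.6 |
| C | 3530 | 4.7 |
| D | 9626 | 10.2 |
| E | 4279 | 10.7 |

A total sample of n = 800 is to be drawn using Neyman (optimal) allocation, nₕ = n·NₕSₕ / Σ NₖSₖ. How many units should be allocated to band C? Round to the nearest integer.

A: NₕSₕ = 8350·11.9 = 99365
B: NₕSₕ = 6681·4.6 = 30732.6
C: NₕSₕ = 3530·4.7 = 16591
D: NₕSₕ = 9626·10.2 = 98185.2
E: NₕSₕ = 4279·10.7 = 45785.3
Σ NₕSₕ = 290659.1.
n_C = 800·16591/290659.1 = 45.664... → 46.

46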